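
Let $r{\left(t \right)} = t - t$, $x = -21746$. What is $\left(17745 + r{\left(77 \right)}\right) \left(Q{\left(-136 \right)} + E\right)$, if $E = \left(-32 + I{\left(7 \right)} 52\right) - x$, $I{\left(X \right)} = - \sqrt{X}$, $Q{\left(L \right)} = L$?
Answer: $382901610 - 922740 \sqrt{7} \approx 3.8046 \cdot 10^{8}$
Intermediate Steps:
$r{\left(t \right)} = 0$
$E = 21714 - 52 \sqrt{7}$ ($E = \left(-32 + - \sqrt{7} \cdot 52\right) - -21746 = \left(-32 - 52 \sqrt{7}\right) + 21746 = 21714 - 52 \sqrt{7} \approx 21576.0$)
$\left(17745 + r{\left(77 \right)}\right) \left(Q{\left(-136 \right)} + E\right) = \left(17745 + 0\right) \left(-136 + \left(21714 - 52 \sqrt{7}\right)\right) = 17745 \left(21578 - 52 \sqrt{7}\right) = 382901610 - 922740 \sqrt{7}$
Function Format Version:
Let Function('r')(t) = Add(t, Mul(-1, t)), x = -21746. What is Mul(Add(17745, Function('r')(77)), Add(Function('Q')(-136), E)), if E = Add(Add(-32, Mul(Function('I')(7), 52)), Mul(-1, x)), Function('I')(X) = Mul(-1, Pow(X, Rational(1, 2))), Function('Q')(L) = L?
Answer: Add(382901610, Mul(-922740, Pow(7, Rational(1, 2)))) ≈ 3.8046e+8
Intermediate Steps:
Function('r')(t) = 0
E = Add(21714, Mul(-52, Pow(7, Rational(1, 2)))) (E = Add(Add(-32, Mul(Mul(-1, Pow(7, Rational(1, 2))), 52)), Mul(-1, -21746)) = Add(Add(-32, Mul(-52, Pow(7, Rational(1, 2)))), 21746) = Add(21714, Mul(-52, Pow(7, Rational(1, 2)))) ≈ 21576.)
Mul(Add(17745, Function('r')(77)), Add(Function('Q')(-136), E)) = Mul(Add(17745, 0), Add(-136, Add(21714, Mul(-52, Pow(7, Rational(1, 2)))))) = Mul(17745, Add(21578, Mul(-52, Pow(7, Rational(1, 2))))) = Add(382901610, Mul(-922740, Pow(7, Rational(1, 2))))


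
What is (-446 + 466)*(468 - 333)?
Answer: 2700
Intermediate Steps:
(-446 + 466)*(468 - 333) = 20*135 = 2700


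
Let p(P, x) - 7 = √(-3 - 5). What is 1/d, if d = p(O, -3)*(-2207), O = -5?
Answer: I/(2207*(-7*I + 2*√2)) ≈ -5.5644e-5 + 2.2484e-5*I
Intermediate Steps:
p(P, x) = 7 + 2*I*√2 (p(P, x) = 7 + √(-3 - 5) = 7 + √(-8) = 7 + 2*I*√2)
d = -15449 - 4414*I*√2 (d = (7 + 2*I*√2)*(-2207) = -15449 - 4414*I*√2 ≈ -15449.0 - 6242.3*I)
1/d = 1/(-15449 - 4414*I*√2)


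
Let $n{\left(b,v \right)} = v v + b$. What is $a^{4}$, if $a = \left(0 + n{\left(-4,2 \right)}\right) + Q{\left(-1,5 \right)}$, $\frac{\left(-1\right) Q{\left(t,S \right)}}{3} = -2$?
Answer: $1296$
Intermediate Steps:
$n{\left(b,v \right)} = b + v^{2}$ ($n{\left(b,v \right)} = v^{2} + b = b + v^{2}$)
$Q{\left(t,S \right)} = 6$ ($Q{\left(t,S \right)} = \left(-3\right) \left(-2\right) = 6$)
$a = 6$ ($a = \left(0 - \left(4 - 2^{2}\right)\right) + 6 = \left(0 + \left(-4 + 4\right)\right) + 6 = \left(0 + 0\right) + 6 = 0 + 6 = 6$)
$a^{4} = 6^{4} = 1296$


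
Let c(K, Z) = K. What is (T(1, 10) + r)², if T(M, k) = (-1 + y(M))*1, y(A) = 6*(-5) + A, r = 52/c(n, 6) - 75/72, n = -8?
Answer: 811801/576 ≈ 1409.4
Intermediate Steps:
r = -181/24 (r = 52/(-8) - 75/72 = 52*(-⅛) - 75*1/72 = -13/2 - 25/24 = -181/24 ≈ -7.5417)
y(A) = -30 + A
T(M, k) = -31 + M (T(M, k) = (-1 + (-30 + M))*1 = (-31 + M)*1 = -31 + M)
(T(1, 10) + r)² = ((-31 + 1) - 181/24)² = (-30 - 181/24)² = (-901/24)² = 811801/576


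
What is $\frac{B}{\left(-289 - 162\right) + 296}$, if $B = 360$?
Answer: $- \frac{72}{31} \approx -2.3226$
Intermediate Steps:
$\frac{B}{\left(-289 - 162\right) + 296} = \frac{360}{\left(-289 - 162\right) + 296} = \frac{360}{-451 + 296} = \frac{360}{-155} = 360 \left(- \frac{1}{155}\right) = - \frac{72}{31}$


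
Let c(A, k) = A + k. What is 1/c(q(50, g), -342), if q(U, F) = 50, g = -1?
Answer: -1/292 ≈ -0.0034247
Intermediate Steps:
1/c(q(50, g), -342) = 1/(50 - 342) = 1/(-292) = -1/292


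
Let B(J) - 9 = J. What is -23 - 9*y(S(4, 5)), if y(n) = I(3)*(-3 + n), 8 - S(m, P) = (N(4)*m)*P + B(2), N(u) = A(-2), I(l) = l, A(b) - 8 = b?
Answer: 3379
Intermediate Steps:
A(b) = 8 + b
B(J) = 9 + J
N(u) = 6 (N(u) = 8 - 2 = 6)
S(m, P) = -3 - 6*P*m (S(m, P) = 8 - ((6*m)*P + (9 + 2)) = 8 - (6*P*m + 11) = 8 - (11 + 6*P*m) = 8 + (-11 - 6*P*m) = -3 - 6*P*m)
y(n) = -9 + 3*n (y(n) = 3*(-3 + n) = -9 + 3*n)
-23 - 9*y(S(4, 5)) = -23 - 9*(-9 + 3*(-3 - 6*5*4)) = -23 - 9*(-9 + 3*(-3 - 120)) = -23 - 9*(-9 + 3*(-123)) = -23 - 9*(-9 - 369) = -23 - 9*(-378) = -23 + 3402 = 3379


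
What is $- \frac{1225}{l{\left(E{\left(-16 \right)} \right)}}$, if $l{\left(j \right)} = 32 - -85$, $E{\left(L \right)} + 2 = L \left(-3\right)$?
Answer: $- \frac{1225}{117} \approx -10.47$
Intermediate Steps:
$E{\left(L \right)} = -2 - 3 L$ ($E{\left(L \right)} = -2 + L \left(-3\right) = -2 - 3 L$)
$l{\left(j \right)} = 117$ ($l{\left(j \right)} = 32 + 85 = 117$)
$- \frac{1225}{l{\left(E{\left(-16 \right)} \right)}} = - \frac{1225}{117}$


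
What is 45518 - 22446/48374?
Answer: 1100932643/24187 ≈ 45518.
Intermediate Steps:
45518 - 22446/48374 = 45518 - 1*11223/24187 = 45518 - 11223/24187 = 1100932643/24187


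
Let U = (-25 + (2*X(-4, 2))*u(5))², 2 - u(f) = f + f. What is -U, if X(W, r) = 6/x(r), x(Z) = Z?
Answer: -5329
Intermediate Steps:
u(f) = 2 - 2*f (u(f) = 2 - (f + f) = 2 - 2*f)
X(W, r) = 6/r
U = 5329 (U = (-25 + (2*(6/2))*(2 - 2*5))² = (-25 + (2*(6*(½)))*(2 - 10))² = (-25 + (2*3)*(-8))² = (-25 + 6*(-8))² = (-25 - 48)² = (-73)² = 5329)
-U = -1*5329 = -5329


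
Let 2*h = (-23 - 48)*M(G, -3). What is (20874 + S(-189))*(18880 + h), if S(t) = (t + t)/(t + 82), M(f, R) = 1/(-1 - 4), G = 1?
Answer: 210959085708/535 ≈ 3.9432e+8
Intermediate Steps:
M(f, R) = -⅕ (M(f, R) = 1/(-5) = -⅕)
h = 71/10 (h = ((-23 - 48)*(-⅕))/2 = (-71*(-⅕))/2 = (½)*(71/5) = 71/10 ≈ 7.1000)
S(t) = 2*t/(82 + t) (S(t) = (2*t)/(82 + t) = 2*t/(82 + t))
(20874 + S(-189))*(18880 + h) = (20874 + 2*(-189)/(82 - 189))*(18880 + 71/10) = (20874 + 2*(-189)/(-107))*(188871/10) = (20874 + 2*(-189)*(-1/107))*(188871/10) = (20874 + 378/107)*(188871/10) = (2233896/107)*(188871/10) = 210959085708/535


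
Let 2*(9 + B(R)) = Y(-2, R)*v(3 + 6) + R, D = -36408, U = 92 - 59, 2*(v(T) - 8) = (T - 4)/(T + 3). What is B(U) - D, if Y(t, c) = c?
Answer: 584815/16 ≈ 36551.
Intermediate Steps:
v(T) = 8 + (-4 + T)/(2*(3 + T)) (v(T) = 8 + ((T - 4)/(T + 3))/2 = 8 + ((-4 + T)/(3 + T))/2 = 8 + (-4 + T)/(2*(3 + T)))
U = 33
B(R) = -9 + 221*R/48 (B(R) = -9 + (R*((44 + 17*(3 + 6))/(2*(3 + (3 + 6)))) + R)/2 = -9 + (R*((44 + 17*9)/(2*(3 + 9))) + R)/2 = -9 + (R*((½)*(44 + 153)/12) + R)/2 = -9 + (R*((½)*(1/12)*197) + R)/2 = -9 + (R*(197/24) + R)/2 = -9 + (197*R/24 + R)/2 = -9 + (221*R/24)/2 = -9 + 221*R/48)
B(U) - D = (-9 + (221/48)*33) - 1*(-36408) = (-9 + 2431/16) + 36408 = 2287/16 + 36408 = 584815/16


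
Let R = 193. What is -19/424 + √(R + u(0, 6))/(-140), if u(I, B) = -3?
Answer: -19/424 - √190/140 ≈ -0.14327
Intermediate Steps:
-19/424 + √(R + u(0, 6))/(-140) = -19/424 + √(193 - 3)/(-140) = -19*1/424 + √190*(-1/140) = -19/424 - √190/140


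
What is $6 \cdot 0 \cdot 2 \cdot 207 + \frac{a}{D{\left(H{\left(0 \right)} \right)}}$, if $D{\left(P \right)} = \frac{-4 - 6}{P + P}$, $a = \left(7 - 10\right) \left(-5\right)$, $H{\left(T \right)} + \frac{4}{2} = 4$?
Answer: $-6$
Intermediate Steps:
$H{\left(T \right)} = 2$ ($H{\left(T \right)} = -2 + 4 = 2$)
$a = 15$ ($a = \left(-3\right) \left(-5\right) = 15$)
$D{\left(P \right)} = - \frac{5}{P}$ ($D{\left(P \right)} = - \frac{10}{2 P} = - 10 \frac{1}{2 P} = - \frac{5}{P}$)
$6 \cdot 0 \cdot 2 \cdot 207 + \frac{a}{D{\left(H{\left(0 \right)} \right)}} = 6 \cdot 0 \cdot 2 \cdot 207 + \frac{15}{\left(-5\right) \frac{1}{2}} = 0 \cdot 2 \cdot 207 + \frac{15}{\left(-5\right) \frac{1}{2}} = 0 \cdot 207 + \frac{15}{- \frac{5}{2}} = 0 + 15 \left(- \frac{2}{5}\right) = 0 - 6 = -6$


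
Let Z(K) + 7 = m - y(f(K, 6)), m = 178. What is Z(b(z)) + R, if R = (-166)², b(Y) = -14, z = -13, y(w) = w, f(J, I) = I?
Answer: 27721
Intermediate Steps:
R = 27556
Z(K) = 165 (Z(K) = -7 + (178 - 1*6) = -7 + (178 - 6) = -7 + 172 = 165)
Z(b(z)) + R = 165 + 27556 = 27721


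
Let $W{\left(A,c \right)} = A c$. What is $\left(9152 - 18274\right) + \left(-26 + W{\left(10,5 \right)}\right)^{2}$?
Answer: $-8546$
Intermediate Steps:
$\left(9152 - 18274\right) + \left(-26 + W{\left(10,5 \right)}\right)^{2} = \left(9152 - 18274\right) + \left(-26 + 10 \cdot 5\right)^{2} = -9122 + \left(-26 + 50\right)^{2} = -9122 + 24^{2} = -9122 + 576 = -8546$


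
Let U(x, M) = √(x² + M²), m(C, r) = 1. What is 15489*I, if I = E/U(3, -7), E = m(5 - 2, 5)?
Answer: 15489*√58/58 ≈ 2033.8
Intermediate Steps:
U(x, M) = √(M² + x²)
E = 1
I = √58/58 (I = 1/√((-7)² + 3²) = 1/√(49 + 9) = 1/√58 = 1*(√58/58) = √58/58 ≈ 0.13131)
15489*I = 15489*(√58/58) = 15489*√58/58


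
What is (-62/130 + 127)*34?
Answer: 279616/65 ≈ 4301.8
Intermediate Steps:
(-62/130 + 127)*34 = (-62*1/130 + 127)*34 = (-31/65 + 127)*34 = (8224/65)*34 = 279616/65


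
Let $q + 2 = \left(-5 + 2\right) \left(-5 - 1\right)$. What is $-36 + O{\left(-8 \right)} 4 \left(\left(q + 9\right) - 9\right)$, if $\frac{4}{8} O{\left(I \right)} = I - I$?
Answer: $-36$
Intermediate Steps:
$q = 16$ ($q = -2 + \left(-5 + 2\right) \left(-5 - 1\right) = -2 - 3 \left(-5 - 1\right) = -2 - -18 = -2 + 18 = 16$)
$O{\left(I \right)} = 0$ ($O{\left(I \right)} = 2 \left(I - I\right) = 2 \cdot 0 = 0$)
$-36 + O{\left(-8 \right)} 4 \left(\left(q + 9\right) - 9\right) = -36 + 0 \cdot 4 \left(\left(16 + 9\right) - 9\right) = -36 + 0 \cdot 4 \left(25 - 9\right) = -36 + 0 \cdot 4 \cdot 16 = -36 + 0 \cdot 64 = -36 + 0 = -36$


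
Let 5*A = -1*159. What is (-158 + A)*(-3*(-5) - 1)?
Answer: -13286/5 ≈ -2657.2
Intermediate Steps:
A = -159/5 (A = (-1*159)/5 = (⅕)*(-159) = -159/5 ≈ -31.800)
(-158 + A)*(-3*(-5) - 1) = (-158 - 159/5)*(-3*(-5) - 1) = -949*(15 - 1)/5 = -949/5*14 = -13286/5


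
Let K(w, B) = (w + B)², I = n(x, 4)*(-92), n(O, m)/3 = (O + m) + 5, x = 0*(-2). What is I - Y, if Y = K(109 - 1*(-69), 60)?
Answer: -59128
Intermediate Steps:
x = 0
n(O, m) = 15 + 3*O + 3*m (n(O, m) = 3*((O + m) + 5) = 3*(5 + O + m) = 15 + 3*O + 3*m)
I = -2484 (I = (15 + 3*0 + 3*4)*(-92) = (15 + 0 + 12)*(-92) = 27*(-92) = -2484)
K(w, B) = (B + w)²
Y = 56644 (Y = (60 + (109 - 1*(-69)))² = (60 + (109 + 69))² = (60 + 178)² = 238² = 56644)
I - Y = -2484 - 1*56644 = -2484 - 56644 = -59128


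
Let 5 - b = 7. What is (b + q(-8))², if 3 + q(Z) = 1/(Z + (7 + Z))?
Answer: 2116/81 ≈ 26.123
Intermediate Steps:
b = -2 (b = 5 - 1*7 = 5 - 7 = -2)
q(Z) = -3 + 1/(7 + 2*Z) (q(Z) = -3 + 1/(Z + (7 + Z)) = -3 + 1/(7 + 2*Z))
(b + q(-8))² = (-2 + 2*(-10 - 3*(-8))/(7 + 2*(-8)))² = (-2 + 2*(-10 + 24)/(7 - 16))² = (-2 + 2*14/(-9))² = (-2 + 2*(-⅑)*14)² = (-2 - 28/9)² = (-46/9)² = 2116/81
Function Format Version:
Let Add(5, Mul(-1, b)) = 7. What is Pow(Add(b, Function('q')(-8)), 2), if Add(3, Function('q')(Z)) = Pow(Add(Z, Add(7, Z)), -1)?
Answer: Rational(2116, 81) ≈ 26.123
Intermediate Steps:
b = -2 (b = Add(5, Mul(-1, 7)) = Add(5, -7) = -2)
Function('q')(Z) = Add(-3, Pow(Add(7, Mul(2, Z)), -1)) (Function('q')(Z) = Add(-3, Pow(Add(Z, Add(7, Z)), -1)) = Add(-3, Pow(Add(7, Mul(2, Z)), -1)))
Pow(Add(b, Function('q')(-8)), 2) = Pow(Add(-2, Mul(2, Pow(Add(7, Mul(2, -8)), -1), Add(-10, Mul(-3, -8)))), 2) = Pow(Add(-2, Mul(2, Pow(Add(7, -16), -1), Add(-10, 24))), 2) = Pow(Add(-2, Mul(2, Pow(-9, -1), 14)), 2) = Pow(Add(-2, Mul(2, Rational(-1, 9), 14)), 2) = Pow(Add(-2, Rational(-28, 9)), 2) = Pow(Rational(-46, 9), 2) = Rational(2116, 81)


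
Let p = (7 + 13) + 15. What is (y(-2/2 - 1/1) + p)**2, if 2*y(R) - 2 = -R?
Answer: 1369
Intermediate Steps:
y(R) = 1 - R/2 (y(R) = 1 + (-R)/2 = 1 - R/2)
p = 35 (p = 20 + 15 = 35)
(y(-2/2 - 1/1) + p)**2 = ((1 - (-2/2 - 1/1)/2) + 35)**2 = ((1 - (-2*1/2 - 1*1)/2) + 35)**2 = ((1 - (-1 - 1)/2) + 35)**2 = ((1 - 1/2*(-2)) + 35)**2 = ((1 + 1) + 35)**2 = (2 + 35)**2 = 37**2 = 1369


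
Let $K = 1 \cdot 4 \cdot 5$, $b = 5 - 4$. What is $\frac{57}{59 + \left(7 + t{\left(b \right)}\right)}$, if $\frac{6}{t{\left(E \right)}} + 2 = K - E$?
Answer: $\frac{323}{376} \approx 0.85904$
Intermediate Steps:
$b = 1$ ($b = 5 - 4 = 1$)
$K = 20$ ($K = 4 \cdot 5 = 20$)
$t{\left(E \right)} = \frac{6}{18 - E}$ ($t{\left(E \right)} = \frac{6}{-2 - \left(-20 + E\right)} = \frac{6}{18 - E}$)
$\frac{57}{59 + \left(7 + t{\left(b \right)}\right)} = \frac{57}{59 + \left(7 - \frac{6}{-18 + 1}\right)} = \frac{57}{59 + \left(7 - \frac{6}{-17}\right)} = \frac{57}{59 + \left(7 - - \frac{6}{17}\right)} = \frac{57}{59 + \left(7 + \frac{6}{17}\right)} = \frac{57}{59 + \frac{125}{17}} = \frac{57}{\frac{1128}{17}} = 57 \cdot \frac{17}{1128} = \frac{323}{376}$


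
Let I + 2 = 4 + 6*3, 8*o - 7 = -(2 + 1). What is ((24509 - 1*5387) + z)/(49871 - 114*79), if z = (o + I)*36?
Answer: 3972/8173 ≈ 0.48599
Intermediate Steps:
o = 1/2 (o = 7/8 + (-(2 + 1))/8 = 7/8 + (-1*3)/8 = 7/8 + (1/8)*(-3) = 7/8 - 3/8 = 1/2 ≈ 0.50000)
I = 20 (I = -2 + (4 + 6*3) = -2 + (4 + 18) = -2 + 22 = 20)
z = 738 (z = (1/2 + 20)*36 = (41/2)*36 = 738)
((24509 - 1*5387) + z)/(49871 - 114*79) = ((24509 - 1*5387) + 738)/(49871 - 114*79) = ((24509 - 5387) + 738)/(49871 - 9006) = (19122 + 738)/40865 = 19860*(1/40865) = 3972/8173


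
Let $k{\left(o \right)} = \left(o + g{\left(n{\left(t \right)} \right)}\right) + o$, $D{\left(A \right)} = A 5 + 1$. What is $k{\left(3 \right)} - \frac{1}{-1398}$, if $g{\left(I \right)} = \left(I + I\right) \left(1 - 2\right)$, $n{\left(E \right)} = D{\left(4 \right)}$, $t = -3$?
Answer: $- \frac{50327}{1398} \approx -35.999$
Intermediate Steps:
$D{\left(A \right)} = 1 + 5 A$ ($D{\left(A \right)} = 5 A + 1 = 1 + 5 A$)
$n{\left(E \right)} = 21$ ($n{\left(E \right)} = 1 + 5 \cdot 4 = 1 + 20 = 21$)
$g{\left(I \right)} = - 2 I$ ($g{\left(I \right)} = 2 I \left(-1\right) = - 2 I$)
$k{\left(o \right)} = -42 + 2 o$ ($k{\left(o \right)} = \left(o - 42\right) + o = \left(-42 + o\right) + o = -42 + 2 o$)
$k{\left(3 \right)} - \frac{1}{-1398} = \left(-42 + 2 \cdot 3\right) - \frac{1}{-1398} = \left(-42 + 6\right) - - \frac{1}{1398} = -36 + \frac{1}{1398} = - \frac{50327}{1398}$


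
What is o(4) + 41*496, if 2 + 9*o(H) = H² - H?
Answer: 183034/9 ≈ 20337.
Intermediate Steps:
o(H) = -2/9 - H/9 + H²/9 (o(H) = -2/9 + (H² - H)/9 = -2/9 + (-H/9 + H²/9) = -2/9 - H/9 + H²/9)
o(4) + 41*496 = (-2/9 - ⅑*4 + (⅑)*4²) + 41*496 = (-2/9 - 4/9 + (⅑)*16) + 20336 = (-2/9 - 4/9 + 16/9) + 20336 = 10/9 + 20336 = 183034/9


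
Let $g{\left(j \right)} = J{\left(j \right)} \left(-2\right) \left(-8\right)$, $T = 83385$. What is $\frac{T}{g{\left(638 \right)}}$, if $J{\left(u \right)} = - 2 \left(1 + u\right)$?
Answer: $- \frac{9265}{2272} \approx -4.0779$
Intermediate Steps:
$J{\left(u \right)} = -2 - 2 u$
$g{\left(j \right)} = -32 - 32 j$ ($g{\left(j \right)} = \left(-2 - 2 j\right) \left(-2\right) \left(-8\right) = \left(4 + 4 j\right) \left(-8\right) = -32 - 32 j$)
$\frac{T}{g{\left(638 \right)}} = \frac{83385}{-32 - 20416} = \frac{83385}{-20448} = 83385 \left(- \frac{1}{20448}\right) = - \frac{9265}{2272}$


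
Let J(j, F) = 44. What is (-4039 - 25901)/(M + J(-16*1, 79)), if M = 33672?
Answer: -7485/8429 ≈ -0.88801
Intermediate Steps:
(-4039 - 25901)/(M + J(-16*1, 79)) = (-4039 - 25901)/(33672 + 44) = -29940/33716 = -29940*1/33716 = -7485/8429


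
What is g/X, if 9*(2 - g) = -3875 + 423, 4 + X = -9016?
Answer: -347/8118 ≈ -0.042745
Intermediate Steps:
X = -9020 (X = -4 - 9016 = -9020)
g = 3470/9 (g = 2 - (-3875 + 423)/9 = 2 - ⅑*(-3452) = 2 + 3452/9 = 3470/9 ≈ 385.56)
g/X = (3470/9)/(-9020) = (3470/9)*(-1/9020) = -347/8118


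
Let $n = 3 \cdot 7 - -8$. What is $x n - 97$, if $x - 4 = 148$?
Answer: $4311$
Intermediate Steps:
$n = 29$ ($n = 21 + 8 = 29$)
$x = 152$ ($x = 4 + 148 = 152$)
$x n - 97 = 152 \cdot 29 - 97 = 4408 - 97 = 4311$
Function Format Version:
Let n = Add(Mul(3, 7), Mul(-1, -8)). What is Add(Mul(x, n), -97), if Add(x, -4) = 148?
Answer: 4311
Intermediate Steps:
n = 29 (n = Add(21, 8) = 29)
x = 152 (x = Add(4, 148) = 152)
Add(Mul(x, n), -97) = Add(Mul(152, 29), -97) = Add(4408, -97) = 4311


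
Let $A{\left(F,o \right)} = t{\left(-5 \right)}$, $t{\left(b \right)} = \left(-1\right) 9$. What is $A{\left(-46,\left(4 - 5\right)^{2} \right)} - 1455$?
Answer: $-1464$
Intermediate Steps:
$t{\left(b \right)} = -9$
$A{\left(F,o \right)} = -9$
$A{\left(-46,\left(4 - 5\right)^{2} \right)} - 1455 = -9 - 1455 = -1464$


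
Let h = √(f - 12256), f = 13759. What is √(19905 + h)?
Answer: √(19905 + 3*√167) ≈ 141.22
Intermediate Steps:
h = 3*√167 (h = √(13759 - 12256) = √1503 = 3*√167 ≈ 38.769)
√(19905 + h) = √(19905 + 3*√167)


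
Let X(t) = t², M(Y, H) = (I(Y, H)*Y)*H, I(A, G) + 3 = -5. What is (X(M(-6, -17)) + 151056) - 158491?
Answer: 658421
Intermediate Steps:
I(A, G) = -8 (I(A, G) = -3 - 5 = -8)
M(Y, H) = -8*H*Y (M(Y, H) = (-8*Y)*H = -8*H*Y)
(X(M(-6, -17)) + 151056) - 158491 = ((-8*(-17)*(-6))² + 151056) - 158491 = ((-816)² + 151056) - 158491 = (665856 + 151056) - 158491 = 816912 - 158491 = 658421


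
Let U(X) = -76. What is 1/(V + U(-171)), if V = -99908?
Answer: -1/99984 ≈ -1.0002e-5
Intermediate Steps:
1/(V + U(-171)) = 1/(-99908 - 76) = 1/(-99984) = -1/99984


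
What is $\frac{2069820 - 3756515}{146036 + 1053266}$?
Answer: $- \frac{1686695}{1199302} \approx -1.4064$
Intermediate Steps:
$\frac{2069820 - 3756515}{146036 + 1053266} = - \frac{1686695}{1199302}$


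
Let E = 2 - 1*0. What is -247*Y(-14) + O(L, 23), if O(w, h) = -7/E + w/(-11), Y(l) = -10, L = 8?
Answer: 54247/22 ≈ 2465.8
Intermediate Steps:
E = 2 (E = 2 + 0 = 2)
O(w, h) = -7/2 - w/11 (O(w, h) = -7/2 + w/(-11) = -7*1/2 + w*(-1/11) = -7/2 - w/11)
-247*Y(-14) + O(L, 23) = -247*(-10) + (-7/2 - 1/11*8) = 2470 + (-7/2 - 8/11) = 2470 - 93/22 = 54247/22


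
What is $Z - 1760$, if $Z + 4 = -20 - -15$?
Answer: $-1769$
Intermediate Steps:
$Z = -9$ ($Z = -4 - 5 = -9$)
$Z - 1760 = -9 - 1760 = -1769$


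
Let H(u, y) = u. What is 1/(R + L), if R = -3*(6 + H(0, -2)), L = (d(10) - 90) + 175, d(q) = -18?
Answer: 1/49 ≈ 0.020408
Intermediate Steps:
L = 67 (L = (-18 - 90) + 175 = -108 + 175 = 67)
R = -18 (R = -3*(6 + 0) = -3*6 = -18)
1/(R + L) = 1/(-18 + 67) = 1/49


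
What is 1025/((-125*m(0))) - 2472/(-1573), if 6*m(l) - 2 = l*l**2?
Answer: -181119/7865 ≈ -23.028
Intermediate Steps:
m(l) = 1/3 + l**3/6 (m(l) = 1/3 + (l*l**2)/6 = 1/3 + l**3/6)
1025/((-125*m(0))) - 2472/(-1573) = 1025/((-125*(1/3 + (1/6)*0**3))) - 2472/(-1573) = 1025/((-125*(1/3 + (1/6)*0))) - 2472*(-1/1573) = 1025/((-125*(1/3 + 0))) + 2472/1573 = 1025/((-125*1/3)) + 2472/1573 = 1025/(-125/3) + 2472/1573 = 1025*(-3/125) + 2472/1573 = -123/5 + 2472/1573 = -181119/7865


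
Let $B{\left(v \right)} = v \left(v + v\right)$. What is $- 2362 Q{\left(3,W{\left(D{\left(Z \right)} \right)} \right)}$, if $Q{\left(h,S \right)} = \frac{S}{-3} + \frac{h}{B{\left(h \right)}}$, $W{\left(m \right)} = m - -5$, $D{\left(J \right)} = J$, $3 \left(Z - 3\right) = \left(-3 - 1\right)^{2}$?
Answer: $\frac{90937}{9} \approx 10104.0$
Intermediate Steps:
$Z = \frac{25}{3}$ ($Z = 3 + \frac{\left(-3 - 1\right)^{2}}{3} = 3 + \frac{\left(-4\right)^{2}}{3} = 3 + \frac{1}{3} \cdot 16 = 3 + \frac{16}{3} = \frac{25}{3} \approx 8.3333$)
$B{\left(v \right)} = 2 v^{2}$ ($B{\left(v \right)} = v 2 v = 2 v^{2}$)
$W{\left(m \right)} = 5 + m$ ($W{\left(m \right)} = m + 5 = 5 + m$)
$Q{\left(h,S \right)} = \frac{1}{2 h} - \frac{S}{3}$ ($Q{\left(h,S \right)} = \frac{S}{-3} + \frac{h}{2 h^{2}} = S \left(- \frac{1}{3}\right) + h \frac{1}{2 h^{2}} = - \frac{S}{3} + \frac{1}{2 h} = \frac{1}{2 h} - \frac{S}{3}$)
$- 2362 Q{\left(3,W{\left(D{\left(Z \right)} \right)} \right)} = - 2362 \left(\frac{1}{2 \cdot 3} - \frac{5 + \frac{25}{3}}{3}\right) = - 2362 \left(\frac{1}{2} \cdot \frac{1}{3} - \frac{40}{9}\right) = - 2362 \left(\frac{1}{6} - \frac{40}{9}\right) = \left(-2362\right) \left(- \frac{77}{18}\right) = \frac{90937}{9}$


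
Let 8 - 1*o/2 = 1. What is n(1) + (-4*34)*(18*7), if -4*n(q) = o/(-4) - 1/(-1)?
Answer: -137083/8 ≈ -17135.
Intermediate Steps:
o = 14 (o = 16 - 2*1 = 16 - 2 = 14)
n(q) = 5/8 (n(q) = -(14/(-4) - 1/(-1))/4 = -(14*(-¼) - 1*(-1))/4 = -(-7/2 + 1)/4 = -¼*(-5/2) = 5/8)
n(1) + (-4*34)*(18*7) = 5/8 + (-4*34)*(18*7) = 5/8 - 136*126 = 5/8 - 17136 = -137083/8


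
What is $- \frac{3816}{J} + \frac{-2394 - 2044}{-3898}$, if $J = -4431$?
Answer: $\frac{5756591}{2878673} \approx 1.9997$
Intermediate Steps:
$- \frac{3816}{J} + \frac{-2394 - 2044}{-3898} = - \frac{3816}{-4431} + \frac{-2394 - 2044}{-3898} = \left(-3816\right) \left(- \frac{1}{4431}\right) + \left(-2394 - 2044\right) \left(- \frac{1}{3898}\right) = \frac{1272}{1477} - - \frac{2219}{1949} = \frac{1272}{1477} + \frac{2219}{1949} = \frac{5756591}{2878673}$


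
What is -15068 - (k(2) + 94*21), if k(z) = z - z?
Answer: -17042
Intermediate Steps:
k(z) = 0
-15068 - (k(2) + 94*21) = -15068 - (0 + 94*21) = -15068 - (0 + 1974) = -15068 - 1*1974 = -15068 - 1974 = -17042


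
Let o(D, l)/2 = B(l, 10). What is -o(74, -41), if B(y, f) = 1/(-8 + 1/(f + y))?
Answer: 62/249 ≈ 0.24900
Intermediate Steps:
o(D, l) = 2*(-10 - l)/(79 + 8*l) (o(D, l) = 2*((-1*10 - l)/(-1 + 8*10 + 8*l)) = 2*((-10 - l)/(-1 + 80 + 8*l)) = 2*((-10 - l)/(79 + 8*l)) = 2*(-10 - l)/(79 + 8*l))
-o(74, -41) = -2*(-10 - 1*(-41))/(79 + 8*(-41)) = -2*(-10 + 41)/(79 - 328) = -2*31/(-249) = -2*(-1)*31/249 = -1*(-62/249) = 62/249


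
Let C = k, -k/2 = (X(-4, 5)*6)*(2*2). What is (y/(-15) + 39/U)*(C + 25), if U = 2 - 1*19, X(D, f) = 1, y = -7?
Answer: 10718/255 ≈ 42.031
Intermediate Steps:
U = -17 (U = 2 - 19 = -17)
k = -48 (k = -2*1*6*2*2 = -12*4 = -2*24 = -48)
C = -48
(y/(-15) + 39/U)*(C + 25) = (-7/(-15) + 39/(-17))*(-48 + 25) = (-7*(-1/15) + 39*(-1/17))*(-23) = (7/15 - 39/17)*(-23) = -466/255*(-23) = 10718/255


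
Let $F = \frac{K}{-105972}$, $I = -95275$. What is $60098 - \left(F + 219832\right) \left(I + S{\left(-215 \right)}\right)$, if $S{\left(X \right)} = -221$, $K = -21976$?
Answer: $\frac{185390565700878}{8831} \approx 2.0993 \cdot 10^{10}$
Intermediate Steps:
$F = \frac{5494}{26493}$ ($F = - \frac{21976}{-105972} = \left(-21976\right) \left(- \frac{1}{105972}\right) = \frac{5494}{26493} \approx 0.20738$)
$60098 - \left(F + 219832\right) \left(I + S{\left(-215 \right)}\right) = 60098 - \left(\frac{5494}{26493} + 219832\right) \left(-95275 - 221\right) = 60098 - \frac{5824014670}{26493} \left(-95496\right) = 60098 - - \frac{185390034975440}{8831} = 60098 + \frac{185390034975440}{8831} = \frac{185390565700878}{8831}$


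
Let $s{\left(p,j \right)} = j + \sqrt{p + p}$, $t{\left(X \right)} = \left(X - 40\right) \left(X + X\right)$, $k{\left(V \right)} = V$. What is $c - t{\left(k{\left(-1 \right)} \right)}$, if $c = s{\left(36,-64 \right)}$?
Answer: $-146 + 6 \sqrt{2} \approx -137.51$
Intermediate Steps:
$t{\left(X \right)} = 2 X \left(-40 + X\right)$ ($t{\left(X \right)} = \left(-40 + X\right) 2 X = 2 X \left(-40 + X\right)$)
$s{\left(p,j \right)} = j + \sqrt{2} \sqrt{p}$ ($s{\left(p,j \right)} = j + \sqrt{2 p} = j + \sqrt{2} \sqrt{p}$)
$c = -64 + 6 \sqrt{2}$ ($c = -64 + \sqrt{2} \sqrt{36} = -64 + \sqrt{2} \cdot 6 = -64 + 6 \sqrt{2} \approx -55.515$)
$c - t{\left(k{\left(-1 \right)} \right)} = \left(-64 + 6 \sqrt{2}\right) - 2 \left(-1\right) \left(-40 - 1\right) = \left(-64 + 6 \sqrt{2}\right) - 2 \left(-1\right) \left(-41\right) = \left(-64 + 6 \sqrt{2}\right) - 82 = -146 + 6 \sqrt{2}$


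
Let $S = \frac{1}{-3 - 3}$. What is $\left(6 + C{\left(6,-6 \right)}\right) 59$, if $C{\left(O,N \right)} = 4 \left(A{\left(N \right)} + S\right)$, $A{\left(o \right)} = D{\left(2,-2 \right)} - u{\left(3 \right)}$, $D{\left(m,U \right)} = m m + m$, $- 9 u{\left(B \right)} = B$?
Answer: $\frac{5428}{3} \approx 1809.3$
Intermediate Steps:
$u{\left(B \right)} = - \frac{B}{9}$
$S = - \frac{1}{6}$ ($S = \frac{1}{-6} = - \frac{1}{6} \approx -0.16667$)
$D{\left(m,U \right)} = m + m^{2}$ ($D{\left(m,U \right)} = m^{2} + m = m + m^{2}$)
$A{\left(o \right)} = \frac{19}{3}$ ($A{\left(o \right)} = 2 \left(1 + 2\right) - \left(- \frac{1}{9}\right) 3 = 2 \cdot 3 - - \frac{1}{3} = 6 + \frac{1}{3} = \frac{19}{3}$)
$C{\left(O,N \right)} = \frac{74}{3}$ ($C{\left(O,N \right)} = 4 \left(\frac{19}{3} - \frac{1}{6}\right) = 4 \cdot \frac{37}{6} = \frac{74}{3}$)
$\left(6 + C{\left(6,-6 \right)}\right) 59 = \left(6 + \frac{74}{3}\right) 59 = \frac{92}{3} \cdot 59 = \frac{5428}{3}$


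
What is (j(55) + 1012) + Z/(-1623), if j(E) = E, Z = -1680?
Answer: 577807/541 ≈ 1068.0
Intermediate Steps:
(j(55) + 1012) + Z/(-1623) = (55 + 1012) - 1680/(-1623) = 1067 - 1680*(-1/1623) = 1067 + 560/541 = 577807/541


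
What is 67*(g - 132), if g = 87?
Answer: -3015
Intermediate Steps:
67*(g - 132) = 67*(87 - 132) = 67*(-45) = -3015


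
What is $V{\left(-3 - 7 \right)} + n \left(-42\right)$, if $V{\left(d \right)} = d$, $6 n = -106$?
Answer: $732$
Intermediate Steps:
$n = - \frac{53}{3}$ ($n = \frac{1}{6} \left(-106\right) = - \frac{53}{3} \approx -17.667$)
$V{\left(-3 - 7 \right)} + n \left(-42\right) = \left(-3 - 7\right) - -742 = \left(-3 - 7\right) + 742 = -10 + 742 = 732$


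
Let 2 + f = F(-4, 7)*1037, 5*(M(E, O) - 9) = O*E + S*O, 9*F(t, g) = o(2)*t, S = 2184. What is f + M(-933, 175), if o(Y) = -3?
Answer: 135524/3 ≈ 45175.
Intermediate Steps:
F(t, g) = -t/3 (F(t, g) = (-3*t)/9 = -t/3)
M(E, O) = 9 + 2184*O/5 + E*O/5 (M(E, O) = 9 + (O*E + 2184*O)/5 = 9 + (E*O + 2184*O)/5 = 9 + (2184*O + E*O)/5 = 9 + (2184*O/5 + E*O/5) = 9 + 2184*O/5 + E*O/5)
f = 4142/3 (f = -2 - ⅓*(-4)*1037 = -2 + (4/3)*1037 = -2 + 4148/3 = 4142/3 ≈ 1380.7)
f + M(-933, 175) = 4142/3 + (9 + (2184/5)*175 + (⅕)*(-933)*175) = 4142/3 + (9 + 76440 - 32655) = 4142/3 + 43794 = 135524/3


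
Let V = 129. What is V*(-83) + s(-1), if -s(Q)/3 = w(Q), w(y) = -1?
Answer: -10704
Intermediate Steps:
s(Q) = 3 (s(Q) = -3*(-1) = 3)
V*(-83) + s(-1) = 129*(-83) + 3 = -10707 + 3 = -10704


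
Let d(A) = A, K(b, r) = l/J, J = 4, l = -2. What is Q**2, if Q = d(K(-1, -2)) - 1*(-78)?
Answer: 24025/4 ≈ 6006.3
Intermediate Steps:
K(b, r) = -1/2 (K(b, r) = -2/4 = -2*1/4 = -1/2)
Q = 155/2 (Q = -1/2 - 1*(-78) = -1/2 + 78 = 155/2 ≈ 77.500)
Q**2 = (155/2)**2 = 24025/4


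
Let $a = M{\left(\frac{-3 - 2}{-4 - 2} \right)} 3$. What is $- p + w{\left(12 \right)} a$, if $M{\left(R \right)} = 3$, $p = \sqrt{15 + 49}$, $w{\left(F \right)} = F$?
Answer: $100$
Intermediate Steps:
$p = 8$ ($p = \sqrt{64} = 8$)
$a = 9$ ($a = 3 \cdot 3 = 9$)
$- p + w{\left(12 \right)} a = \left(-1\right) 8 + 12 \cdot 9 = -8 + 108 = 100$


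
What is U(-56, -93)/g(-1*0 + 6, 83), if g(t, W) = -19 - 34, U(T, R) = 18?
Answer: -18/53 ≈ -0.33962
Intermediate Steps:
g(t, W) = -53
U(-56, -93)/g(-1*0 + 6, 83) = 18/(-53) = 18*(-1/53) = -18/53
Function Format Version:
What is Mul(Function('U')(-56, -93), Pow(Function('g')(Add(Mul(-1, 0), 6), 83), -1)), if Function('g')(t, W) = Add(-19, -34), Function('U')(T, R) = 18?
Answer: Rational(-18, 53) ≈ -0.33962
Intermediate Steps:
Function('g')(t, W) = -53
Mul(Function('U')(-56, -93), Pow(Function('g')(Add(Mul(-1, 0), 6), 83), -1)) = Mul(18, Pow(-53, -1)) = Mul(18, Rational(-1, 53)) = Rational(-18, 53)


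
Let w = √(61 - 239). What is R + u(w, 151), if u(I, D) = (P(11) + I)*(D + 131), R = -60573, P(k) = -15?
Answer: -64803 + 282*I*√178 ≈ -64803.0 + 3762.3*I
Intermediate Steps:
w = I*√178 (w = √(-178) = I*√178 ≈ 13.342*I)
u(I, D) = (-15 + I)*(131 + D) (u(I, D) = (-15 + I)*(D + 131) = (-15 + I)*(131 + D))
R + u(w, 151) = -60573 + (-1965 - 15*151 + 131*(I*√178) + 151*(I*√178)) = -60573 + (-1965 - 2265 + 131*I*√178 + 151*I*√178) = -60573 + (-4230 + 282*I*√178) = -64803 + 282*I*√178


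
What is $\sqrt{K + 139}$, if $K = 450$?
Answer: $\sqrt{589} \approx 24.269$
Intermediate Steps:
$\sqrt{K + 139} = \sqrt{450 + 139} = \sqrt{589}$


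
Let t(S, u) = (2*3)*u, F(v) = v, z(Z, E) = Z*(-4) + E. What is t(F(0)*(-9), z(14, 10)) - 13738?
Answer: -14014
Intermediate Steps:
z(Z, E) = E - 4*Z (z(Z, E) = -4*Z + E = E - 4*Z)
t(S, u) = 6*u
t(F(0)*(-9), z(14, 10)) - 13738 = 6*(10 - 4*14) - 13738 = 6*(10 - 56) - 13738 = 6*(-46) - 13738 = -276 - 13738 = -14014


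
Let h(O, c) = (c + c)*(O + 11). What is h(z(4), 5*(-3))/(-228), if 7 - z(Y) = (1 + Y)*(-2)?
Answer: 70/19 ≈ 3.6842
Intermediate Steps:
z(Y) = 9 + 2*Y (z(Y) = 7 - (1 + Y)*(-2) = 7 - (-2 - 2*Y) = 7 + (2 + 2*Y) = 9 + 2*Y)
h(O, c) = 2*c*(11 + O) (h(O, c) = (2*c)*(11 + O) = 2*c*(11 + O))
h(z(4), 5*(-3))/(-228) = (2*(5*(-3))*(11 + (9 + 2*4)))/(-228) = (2*(-15)*(11 + (9 + 8)))*(-1/228) = (2*(-15)*(11 + 17))*(-1/228) = (2*(-15)*28)*(-1/228) = -840*(-1/228) = 70/19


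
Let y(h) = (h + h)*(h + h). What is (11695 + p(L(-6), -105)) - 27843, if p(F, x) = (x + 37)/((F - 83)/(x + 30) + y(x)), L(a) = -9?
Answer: -13352750179/826898 ≈ -16148.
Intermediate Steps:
y(h) = 4*h² (y(h) = (2*h)*(2*h) = 4*h²)
p(F, x) = (37 + x)/(4*x² + (-83 + F)/(30 + x)) (p(F, x) = (x + 37)/((F - 83)/(x + 30) + 4*x²) = (37 + x)/((-83 + F)/(30 + x) + 4*x²) = (37 + x)/(4*x² + (-83 + F)/(30 + x)))
(11695 + p(L(-6), -105)) - 27843 = (11695 + (1110 + (-105)² + 67*(-105))/(-83 - 9 + 4*(-105)³ + 120*(-105)²)) - 27843 = (11695 + (1110 + 11025 - 7035)/(-83 - 9 + 4*(-1157625) + 120*11025)) - 27843 = (11695 + 5100/(-83 - 9 - 4630500 + 1323000)) - 27843 = (11695 + 5100/(-3307592)) - 27843 = (11695 - 1/3307592*5100) - 27843 = (11695 - 1275/826898) - 27843 = 9670570835/826898 - 27843 = -13352750179/826898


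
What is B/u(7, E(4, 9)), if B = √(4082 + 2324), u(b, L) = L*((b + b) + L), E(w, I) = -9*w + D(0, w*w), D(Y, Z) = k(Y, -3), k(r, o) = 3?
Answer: √6406/627 ≈ 0.12765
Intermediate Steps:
D(Y, Z) = 3
E(w, I) = 3 - 9*w (E(w, I) = -9*w + 3 = 3 - 9*w)
u(b, L) = L*(L + 2*b) (u(b, L) = L*(2*b + L) = L*(L + 2*b))
B = √6406 ≈ 80.037
B/u(7, E(4, 9)) = √6406/(((3 - 9*4)*((3 - 9*4) + 2*7))) = √6406/(((3 - 36)*((3 - 36) + 14))) = √6406/((-33*(-33 + 14))) = √6406/((-33*(-19))) = √6406/627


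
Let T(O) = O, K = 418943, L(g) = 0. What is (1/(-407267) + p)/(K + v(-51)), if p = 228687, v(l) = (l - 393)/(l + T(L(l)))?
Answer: 1583323363276/2900628474793 ≈ 0.54586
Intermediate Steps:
v(l) = (-393 + l)/l (v(l) = (l - 393)/(l + 0) = (-393 + l)/l)
(1/(-407267) + p)/(K + v(-51)) = (1/(-407267) + 228687)/(418943 + (-393 - 51)/(-51)) = (-1/407267 + 228687)/(418943 - 1/51*(-444)) = 93136668428/(407267*(418943 + 148/17)) = 93136668428/(407267*(7122179/17)) = (93136668428/407267)*(17/7122179) = 1583323363276/2900628474793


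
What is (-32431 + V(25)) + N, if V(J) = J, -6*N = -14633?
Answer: -179803/6 ≈ -29967.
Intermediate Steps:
N = 14633/6 (N = -1/6*(-14633) = 14633/6 ≈ 2438.8)
(-32431 + V(25)) + N = (-32431 + 25) + 14633/6 = -32406 + 14633/6 = -179803/6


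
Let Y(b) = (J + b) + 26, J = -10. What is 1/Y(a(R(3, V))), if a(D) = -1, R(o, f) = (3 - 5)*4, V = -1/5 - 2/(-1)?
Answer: 1/15 ≈ 0.066667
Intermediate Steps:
V = 9/5 (V = -1*⅕ - 2*(-1) = -⅕ + 2 = 9/5 ≈ 1.8000)
R(o, f) = -8 (R(o, f) = -2*4 = -8)
Y(b) = 16 + b (Y(b) = (-10 + b) + 26 = 16 + b)
1/Y(a(R(3, V))) = 1/(16 - 1) = 1/15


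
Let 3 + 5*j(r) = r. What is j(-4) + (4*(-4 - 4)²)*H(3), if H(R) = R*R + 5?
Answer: 17913/5 ≈ 3582.6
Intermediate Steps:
j(r) = -⅗ + r/5
H(R) = 5 + R² (H(R) = R² + 5 = 5 + R²)
j(-4) + (4*(-4 - 4)²)*H(3) = (-⅗ + (⅕)*(-4)) + (4*(-4 - 4)²)*(5 + 3²) = (-⅗ - ⅘) + (4*(-8)²)*(5 + 9) = -7/5 + (4*64)*14 = -7/5 + 256*14 = -7/5 + 3584 = 17913/5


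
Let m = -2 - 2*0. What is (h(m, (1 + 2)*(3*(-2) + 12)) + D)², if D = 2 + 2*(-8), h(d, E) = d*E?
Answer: 2500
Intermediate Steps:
m = -2 (m = -2 + 0 = -2)
h(d, E) = E*d
D = -14 (D = 2 - 16 = -14)
(h(m, (1 + 2)*(3*(-2) + 12)) + D)² = (((1 + 2)*(3*(-2) + 12))*(-2) - 14)² = ((3*(-6 + 12))*(-2) - 14)² = ((3*6)*(-2) - 14)² = (18*(-2) - 14)² = (-36 - 14)² = (-50)² = 2500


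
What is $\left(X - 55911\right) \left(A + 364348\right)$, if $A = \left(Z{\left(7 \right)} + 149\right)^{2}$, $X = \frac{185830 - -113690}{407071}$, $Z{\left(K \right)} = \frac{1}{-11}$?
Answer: $- \frac{96767276700797952}{4477781} \approx -2.1611 \cdot 10^{10}$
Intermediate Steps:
$Z{\left(K \right)} = - \frac{1}{11}$
$X = \frac{299520}{407071}$ ($X = \left(185830 + 113690\right) \frac{1}{407071} = 299520 \cdot \frac{1}{407071} = \frac{299520}{407071} \approx 0.73579$)
$A = \frac{2683044}{121}$ ($A = \left(- \frac{1}{11} + 149\right)^{2} = \left(\frac{1638}{11}\right)^{2} = \frac{2683044}{121} \approx 22174.0$)
$\left(X - 55911\right) \left(A + 364348\right) = \left(\frac{299520}{407071} - 55911\right) \left(\frac{2683044}{121} + 364348\right) = \left(- \frac{22759447161}{407071}\right) \frac{46769152}{121} = - \frac{96767276700797952}{4477781}$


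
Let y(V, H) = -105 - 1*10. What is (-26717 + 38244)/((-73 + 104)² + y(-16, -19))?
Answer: 11527/846 ≈ 13.625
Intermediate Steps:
y(V, H) = -115 (y(V, H) = -105 - 10 = -115)
(-26717 + 38244)/((-73 + 104)² + y(-16, -19)) = (-26717 + 38244)/((-73 + 104)² - 115) = 11527/(31² - 115) = 11527/(961 - 115) = 11527/846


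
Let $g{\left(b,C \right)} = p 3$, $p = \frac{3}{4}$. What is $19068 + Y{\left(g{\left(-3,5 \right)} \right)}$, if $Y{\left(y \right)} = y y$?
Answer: $\frac{305169}{16} \approx 19073.0$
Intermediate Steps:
$p = \frac{3}{4}$ ($p = 3 \cdot \frac{1}{4} = \frac{3}{4} \approx 0.75$)
$g{\left(b,C \right)} = \frac{9}{4}$ ($g{\left(b,C \right)} = \frac{3}{4} \cdot 3 = \frac{9}{4}$)
$Y{\left(y \right)} = y^{2}$
$19068 + Y{\left(g{\left(-3,5 \right)} \right)} = 19068 + \left(\frac{9}{4}\right)^{2} = 19068 + \frac{81}{16} = \frac{305169}{16}$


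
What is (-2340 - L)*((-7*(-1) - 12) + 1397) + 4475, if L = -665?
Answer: -2327125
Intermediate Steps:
(-2340 - L)*((-7*(-1) - 12) + 1397) + 4475 = (-2340 - 1*(-665))*((-7*(-1) - 12) + 1397) + 4475 = (-2340 + 665)*((-7*(-1) - 12) + 1397) + 4475 = -1675*((7 - 12) + 1397) + 4475 = -1675*(-5 + 1397) + 4475 = -1675*1392 + 4475 = -2331600 + 4475 = -2327125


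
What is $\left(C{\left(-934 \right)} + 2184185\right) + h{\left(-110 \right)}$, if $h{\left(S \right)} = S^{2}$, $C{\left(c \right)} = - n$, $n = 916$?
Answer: $2195369$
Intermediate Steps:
$C{\left(c \right)} = -916$ ($C{\left(c \right)} = \left(-1\right) 916 = -916$)
$\left(C{\left(-934 \right)} + 2184185\right) + h{\left(-110 \right)} = \left(-916 + 2184185\right) + \left(-110\right)^{2} = 2183269 + 12100 = 2195369$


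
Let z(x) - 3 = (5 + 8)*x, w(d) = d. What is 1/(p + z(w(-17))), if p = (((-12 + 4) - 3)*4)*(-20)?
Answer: 1/662 ≈ 0.0015106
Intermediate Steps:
z(x) = 3 + 13*x (z(x) = 3 + (5 + 8)*x = 3 + 13*x)
p = 880 (p = ((-8 - 3)*4)*(-20) = -11*4*(-20) = -44*(-20) = 880)
1/(p + z(w(-17))) = 1/(880 + (3 + 13*(-17))) = 1/(880 + (3 - 221)) = 1/(880 - 218) = 1/662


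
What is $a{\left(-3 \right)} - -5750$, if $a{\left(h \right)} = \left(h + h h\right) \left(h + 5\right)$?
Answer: $5762$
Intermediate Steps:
$a{\left(h \right)} = \left(5 + h\right) \left(h + h^{2}\right)$ ($a{\left(h \right)} = \left(h + h^{2}\right) \left(5 + h\right) = \left(5 + h\right) \left(h + h^{2}\right)$)
$a{\left(-3 \right)} - -5750 = - 3 \left(5 + \left(-3\right)^{2} + 6 \left(-3\right)\right) - -5750 = - 3 \left(5 + 9 - 18\right) + 5750 = \left(-3\right) \left(-4\right) + 5750 = 12 + 5750 = 5762$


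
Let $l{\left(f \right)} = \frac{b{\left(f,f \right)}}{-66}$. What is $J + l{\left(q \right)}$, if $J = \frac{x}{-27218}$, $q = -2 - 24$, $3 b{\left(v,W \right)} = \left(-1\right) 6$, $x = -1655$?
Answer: $\frac{81833}{898194} \approx 0.091108$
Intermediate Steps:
$b{\left(v,W \right)} = -2$ ($b{\left(v,W \right)} = \frac{\left(-1\right) 6}{3} = \frac{1}{3} \left(-6\right) = -2$)
$q = -26$ ($q = -2 - 24 = -26$)
$l{\left(f \right)} = \frac{1}{33}$ ($l{\left(f \right)} = - \frac{2}{-66} = \left(-2\right) \left(- \frac{1}{66}\right) = \frac{1}{33}$)
$J = \frac{1655}{27218}$ ($J = - \frac{1655}{-27218} = \left(-1655\right) \left(- \frac{1}{27218}\right) = \frac{1655}{27218} \approx 0.060805$)
$J + l{\left(q \right)} = \frac{1655}{27218} + \frac{1}{33} = \frac{81833}{898194}$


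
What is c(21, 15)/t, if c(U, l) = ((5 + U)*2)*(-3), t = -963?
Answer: 52/321 ≈ 0.16199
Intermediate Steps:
c(U, l) = -30 - 6*U (c(U, l) = (10 + 2*U)*(-3) = -30 - 6*U)
c(21, 15)/t = (-30 - 6*21)/(-963) = (-30 - 126)*(-1/963) = -156*(-1/963) = 52/321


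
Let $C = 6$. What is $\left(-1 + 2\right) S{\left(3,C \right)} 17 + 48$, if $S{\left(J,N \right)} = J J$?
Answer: $201$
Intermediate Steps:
$S{\left(J,N \right)} = J^{2}$
$\left(-1 + 2\right) S{\left(3,C \right)} 17 + 48 = \left(-1 + 2\right) 3^{2} \cdot 17 + 48 = 1 \cdot 9 \cdot 17 + 48 = 9 \cdot 17 + 48 = 153 + 48 = 201$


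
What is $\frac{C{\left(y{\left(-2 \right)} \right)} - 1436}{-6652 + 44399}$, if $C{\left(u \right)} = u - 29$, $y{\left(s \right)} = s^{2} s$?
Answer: $- \frac{1473}{37747} \approx -0.039023$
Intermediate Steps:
$y{\left(s \right)} = s^{3}$
$C{\left(u \right)} = -29 + u$
$\frac{C{\left(y{\left(-2 \right)} \right)} - 1436}{-6652 + 44399} = \frac{\left(-29 + \left(-2\right)^{3}\right) - 1436}{-6652 + 44399} = \frac{\left(-29 - 8\right) - 1436}{37747} = \left(-37 - 1436\right) \frac{1}{37747} = \left(-1473\right) \frac{1}{37747} = - \frac{1473}{37747}$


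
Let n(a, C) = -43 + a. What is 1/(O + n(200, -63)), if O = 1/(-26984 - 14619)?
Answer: 41603/6531670 ≈ 0.0063694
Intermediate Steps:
O = -1/41603 (O = 1/(-41603) = -1/41603 ≈ -2.4037e-5)
1/(O + n(200, -63)) = 1/(-1/41603 + (-43 + 200)) = 1/(-1/41603 + 157) = 1/(6531670/41603) = 41603/6531670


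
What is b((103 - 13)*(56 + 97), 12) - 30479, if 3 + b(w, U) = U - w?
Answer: -44240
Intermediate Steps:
b(w, U) = -3 + U - w (b(w, U) = -3 + (U - w) = -3 + U - w)
b((103 - 13)*(56 + 97), 12) - 30479 = (-3 + 12 - (103 - 13)*(56 + 97)) - 30479 = (-3 + 12 - 90*153) - 30479 = (-3 + 12 - 1*13770) - 30479 = (-3 + 12 - 13770) - 30479 = -13761 - 30479 = -44240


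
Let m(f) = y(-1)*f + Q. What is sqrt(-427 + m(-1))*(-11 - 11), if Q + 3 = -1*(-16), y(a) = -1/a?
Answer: -22*I*sqrt(415) ≈ -448.17*I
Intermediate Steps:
Q = 13 (Q = -3 - 1*(-16) = -3 + 16 = 13)
m(f) = 13 + f (m(f) = (-1/(-1))*f + 13 = (-1*(-1))*f + 13 = 1*f + 13 = f + 13 = 13 + f)
sqrt(-427 + m(-1))*(-11 - 11) = sqrt(-427 + (13 - 1))*(-11 - 11) = sqrt(-427 + 12)*(-22) = sqrt(-415)*(-22) = (I*sqrt(415))*(-22) = -22*I*sqrt(415)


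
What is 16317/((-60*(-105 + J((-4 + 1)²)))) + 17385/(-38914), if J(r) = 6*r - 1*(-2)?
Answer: 1985877/389140 ≈ 5.1032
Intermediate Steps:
J(r) = 2 + 6*r (J(r) = 6*r + 2 = 2 + 6*r)
16317/((-60*(-105 + J((-4 + 1)²)))) + 17385/(-38914) = 16317/((-60*(-105 + (2 + 6*(-4 + 1)²)))) + 17385/(-38914) = 16317/((-60*(-105 + (2 + 6*(-3)²)))) + 17385*(-1/38914) = 16317/((-60*(-105 + (2 + 6*9)))) - 17385/38914 = 16317/((-60*(-105 + (2 + 54)))) - 17385/38914 = 16317/((-60*(-105 + 56))) - 17385/38914 = 16317/((-60*(-49))) - 17385/38914 = 16317/2940 - 17385/38914 = 16317*(1/2940) - 17385/38914 = 111/20 - 17385/38914 = 1985877/389140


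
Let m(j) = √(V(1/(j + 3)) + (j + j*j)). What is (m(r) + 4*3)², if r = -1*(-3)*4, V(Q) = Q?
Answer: (180 + √35115)²/225 ≈ 599.89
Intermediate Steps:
r = 12 (r = 3*4 = 12)
m(j) = √(j + j² + 1/(3 + j)) (m(j) = √(1/(j + 3) + (j + j*j)) = √(1/(3 + j) + (j + j²)) = √(j + j² + 1/(3 + j)))
(m(r) + 4*3)² = (√((1 + 12*(1 + 12)*(3 + 12))/(3 + 12)) + 4*3)² = (√((1 + 12*13*15)/15) + 12)² = (√((1 + 2340)/15) + 12)² = (√((1/15)*2341) + 12)² = (√(2341/15) + 12)² = (√35115/15 + 12)² = (12 + √35115/15)²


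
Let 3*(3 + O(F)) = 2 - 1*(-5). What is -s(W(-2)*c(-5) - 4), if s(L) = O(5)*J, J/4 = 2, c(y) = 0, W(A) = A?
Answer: 16/3 ≈ 5.3333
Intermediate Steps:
O(F) = -⅔ (O(F) = -3 + (2 - 1*(-5))/3 = -3 + (2 + 5)/3 = -3 + (⅓)*7 = -3 + 7/3 = -⅔)
J = 8 (J = 4*2 = 8)
s(L) = -16/3 (s(L) = -⅔*8 = -16/3)
-s(W(-2)*c(-5) - 4) = -1*(-16/3) = 16/3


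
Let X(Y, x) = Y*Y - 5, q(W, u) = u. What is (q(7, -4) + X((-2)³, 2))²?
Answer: 3025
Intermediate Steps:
X(Y, x) = -5 + Y² (X(Y, x) = Y² - 5 = -5 + Y²)
(q(7, -4) + X((-2)³, 2))² = (-4 + (-5 + ((-2)³)²))² = (-4 + (-5 + (-8)²))² = (-4 + (-5 + 64))² = (-4 + 59)² = 55² = 3025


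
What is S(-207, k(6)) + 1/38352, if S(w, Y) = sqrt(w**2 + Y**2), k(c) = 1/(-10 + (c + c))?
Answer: 1/38352 + sqrt(171397)/2 ≈ 207.00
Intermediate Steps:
k(c) = 1/(-10 + 2*c)
S(w, Y) = sqrt(Y**2 + w**2)
S(-207, k(6)) + 1/38352 = sqrt((1/(2*(-5 + 6)))**2 + (-207)**2) + 1/38352 = sqrt(((1/2)/1)**2 + 42849) + 1/38352 = sqrt(((1/2)*1)**2 + 42849) + 1/38352 = sqrt((1/2)**2 + 42849) + 1/38352 = sqrt(1/4 + 42849) + 1/38352 = sqrt(171397/4) + 1/38352 = sqrt(171397)/2 + 1/38352 = 1/38352 + sqrt(171397)/2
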